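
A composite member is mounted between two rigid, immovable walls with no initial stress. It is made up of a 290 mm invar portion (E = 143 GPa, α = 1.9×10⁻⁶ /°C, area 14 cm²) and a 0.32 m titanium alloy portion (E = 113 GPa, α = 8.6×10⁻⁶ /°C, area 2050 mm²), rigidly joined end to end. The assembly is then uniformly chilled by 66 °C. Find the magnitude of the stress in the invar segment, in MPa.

Free thermal contraction of the whole bar: Σ αᵢΔT Lᵢ = 1.9×10⁻⁶×66×290 + 8.6×10⁻⁶×66×320 = 0.218 mm.
Since the ends are fixed, an axial force P builds up, equal in every segment, with P · Σ Lᵢ/(AᵢEᵢ) = δ_free.
The series flexibility is Σ Lᵢ/(AᵢEᵢ) = 290/(1400×143×10³) + 320/(2050×113×10³) = 2.83×10⁻⁶ mm/N.
Hence P = δ_free / Σ(L/AE) = 0.218/2.83×10⁻⁶ = 77.03 kN (tensile).
σ_{invar} = P / A = 77030 / 1400 = 55.02 MPa.

σ ≈ 55 MPa (tensile)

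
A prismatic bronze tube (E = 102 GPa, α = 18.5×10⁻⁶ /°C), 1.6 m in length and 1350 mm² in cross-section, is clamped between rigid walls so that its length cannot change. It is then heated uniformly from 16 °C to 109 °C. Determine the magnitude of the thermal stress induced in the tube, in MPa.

With length fixed, the mechanical strain must cancel the thermal strain αΔT = 18.5×10⁻⁶ × 93 = 1720.5×10⁻⁶.
Hence σ = E·αΔT = 102×10³ × 1720.5×10⁻⁶ = 175.5 MPa, compressive.

σ ≈ 175 MPa (compressive)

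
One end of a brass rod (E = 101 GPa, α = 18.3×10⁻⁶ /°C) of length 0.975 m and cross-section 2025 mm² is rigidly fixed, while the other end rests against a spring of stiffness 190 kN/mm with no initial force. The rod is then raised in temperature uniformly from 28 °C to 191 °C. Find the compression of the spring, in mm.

Free thermal expansion: δ_free = αΔT L = 18.3×10⁻⁶ × 163 × 975 = 2.908 mm.
With a force P in the spring, the elastic change of the rod is PL/(AE) and that of the spring is P/k; compatibility requires their sum to equal δ_free.
P [ L/(AE) + 1/k ] = δ_free → P [ 975/(2025×101×10³) + 1/(190×10³) ] = 2.908.
P = 2.908 / 1.003×10⁻⁵ = 290000 N.
Spring compression = P/k = 290000/(190×10³) = 1.526 mm.

δ ≈ 1.53 mm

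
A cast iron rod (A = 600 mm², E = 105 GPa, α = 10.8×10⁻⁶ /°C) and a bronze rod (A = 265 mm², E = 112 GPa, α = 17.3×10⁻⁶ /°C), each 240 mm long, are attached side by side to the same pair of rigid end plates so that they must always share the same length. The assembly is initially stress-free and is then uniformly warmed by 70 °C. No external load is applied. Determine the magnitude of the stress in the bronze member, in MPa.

Equilibrium of a rigid end plate with no external load gives equal and opposite internal forces ±P in the two members. Since α_{bronze} > α_{cast iron}, heating drives the bronze into compression and the cast iron into tension.
Compatibility of the two members (thermal + elastic change equal): (α₁ − α₂)ΔT = P·[1/(A₁E₁) + 1/(A₂E₂)].
|α₁ − α₂|·ΔT = 6.5×10⁻⁶ × 70 = 0.000455.
1/(A₁E₁) + 1/(A₂E₂) = 1/(600×105×10³) + 1/(265×112×10³) = 4.957×10⁻⁸ N⁻¹.
So P = 0.000455 / 4.957×10⁻⁸ = 9.18 kN.
σ_{bronze} = P/A₂ = 9180/265 = 34.64 MPa, compressive.

σ ≈ 34.6 MPa (compressive)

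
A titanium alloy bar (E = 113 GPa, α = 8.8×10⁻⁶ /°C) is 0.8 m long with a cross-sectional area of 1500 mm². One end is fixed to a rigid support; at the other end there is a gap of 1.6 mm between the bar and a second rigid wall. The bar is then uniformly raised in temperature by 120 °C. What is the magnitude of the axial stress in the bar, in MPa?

Unrestrained expansion: δ_free = αΔT L = 8.8×10⁻⁶ × 120 × 800 = 0.8448 mm.
This is smaller than the 1.6 mm clearance, so the bar expands freely without reaching the stop — the stress is zero.

σ ≈ 0 MPa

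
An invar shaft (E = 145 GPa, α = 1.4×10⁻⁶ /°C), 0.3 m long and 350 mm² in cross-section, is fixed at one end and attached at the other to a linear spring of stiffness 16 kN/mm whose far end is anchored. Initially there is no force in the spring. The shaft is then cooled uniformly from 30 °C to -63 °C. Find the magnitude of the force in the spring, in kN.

P ≈ 0.571 kN

If the spring were absent the shaft would shorten by αΔT L = 1.4×10⁻⁶ × 93 × 300 = 0.03906 mm.
With a force P in the spring, the elastic change of the shaft is PL/(AE) and that of the spring is P/k; compatibility requires their sum to equal δ_free.
So P = δ_free / [L/(AE) + 1/k] = 0.03906 / [ 300/(350×145×10³) + 1/(16×10³) ].
P = 0.03906 / 6.841×10⁻⁵ = 571 N.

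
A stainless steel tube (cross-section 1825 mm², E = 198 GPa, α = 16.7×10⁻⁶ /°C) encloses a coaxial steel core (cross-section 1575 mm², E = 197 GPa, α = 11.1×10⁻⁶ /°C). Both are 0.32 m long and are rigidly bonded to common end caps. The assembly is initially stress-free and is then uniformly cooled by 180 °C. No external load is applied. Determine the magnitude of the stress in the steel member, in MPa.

Equilibrium of a rigid end plate with no external load gives equal and opposite internal forces ±P in the two members. Since α_{stainless steel} > α_{steel}, cooling drives the stainless steel into tension and the steel into compression.
Setting the final lengths equal and cancelling L: (α₁ − α₂)ΔT = P/(A₁E₁) + P/(A₂E₂).
|α₁ − α₂|·ΔT = 5.6×10⁻⁶ × 180 = 0.001008.
1/(A₁E₁) + 1/(A₂E₂) = 1/(1825×198×10³) + 1/(1575×197×10³) = 5.99×10⁻⁹ N⁻¹.
P = 0.001008 / 5.99×10⁻⁹ = 168300 N = 168.3 kN.
σ_{steel} = P/A₂ = 168300/1575 = 106.8 MPa, compressive.

σ ≈ 107 MPa (compressive)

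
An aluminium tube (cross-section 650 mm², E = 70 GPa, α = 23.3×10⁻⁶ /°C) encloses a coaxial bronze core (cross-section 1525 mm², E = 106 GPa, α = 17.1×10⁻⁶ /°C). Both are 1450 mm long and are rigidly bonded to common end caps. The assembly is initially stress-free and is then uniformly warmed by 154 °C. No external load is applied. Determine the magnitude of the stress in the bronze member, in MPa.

σ ≈ 22.2 MPa (tensile)

The aluminium has the larger α, so on heating it would change length more than the bronze if both were free. The rigid plates force a common final length, so the aluminium is put into compression and the bronze into tension, with equal and opposite forces P (no external load).
Compatibility of the two members (thermal + elastic change equal): (α₁ − α₂)ΔT = P·[1/(A₁E₁) + 1/(A₂E₂)].
|α₁ − α₂|·ΔT = 6.2×10⁻⁶ × 154 = 0.0009548.
1/(A₁E₁) + 1/(A₂E₂) = 1/(650×70×10³) + 1/(1525×106×10³) = 2.816×10⁻⁸ N⁻¹.
P = 0.0009548 / 2.816×10⁻⁸ = 33900 N = 33.9 kN.
σ_{bronze} = P/A₂ = 33900/1525 = 22.23 MPa, tensile.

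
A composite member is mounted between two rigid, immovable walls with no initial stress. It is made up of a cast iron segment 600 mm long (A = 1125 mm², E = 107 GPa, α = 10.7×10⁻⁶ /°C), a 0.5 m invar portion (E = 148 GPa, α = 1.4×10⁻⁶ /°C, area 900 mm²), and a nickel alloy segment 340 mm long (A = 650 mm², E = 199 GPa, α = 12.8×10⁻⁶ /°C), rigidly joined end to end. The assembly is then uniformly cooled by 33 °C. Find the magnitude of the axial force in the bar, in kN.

P ≈ 33.3 kN (tensile)

If the supports were absent, the total length change would be Σ αᵢΔT Lᵢ = 10.7×10⁻⁶×33×600 + 1.4×10⁻⁶×33×500 + 12.8×10⁻⁶×33×340 = 0.3786 mm.
The rigid supports impose zero overall length change; the single axial force P common to all segments must satisfy P Σ Lᵢ/(AᵢEᵢ) = δ_free.
The series flexibility is Σ Lᵢ/(AᵢEᵢ) = 600/(1125×107×10³) + 500/(900×148×10³) + 340/(650×199×10³) = 1.137×10⁻⁵ mm/N.
So P = 0.3786 / 1.137×10⁻⁵ = 33.31 kN, tensile.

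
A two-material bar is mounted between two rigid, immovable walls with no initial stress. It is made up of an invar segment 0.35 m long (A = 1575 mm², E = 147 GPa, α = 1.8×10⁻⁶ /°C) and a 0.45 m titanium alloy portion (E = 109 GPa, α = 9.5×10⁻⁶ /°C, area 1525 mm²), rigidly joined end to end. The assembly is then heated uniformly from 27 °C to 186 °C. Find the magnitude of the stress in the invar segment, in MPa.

With the walls removed the bar would change length by δ_free = Σ αᵢΔT Lᵢ = 1.8×10⁻⁶×159×350 + 9.5×10⁻⁶×159×450 = 0.7799 mm.
The rigid supports impose zero overall length change; the single axial force P common to all segments must satisfy P Σ Lᵢ/(AᵢEᵢ) = δ_free.
Σ Lᵢ/(AᵢEᵢ) = 350/(1575×147×10³) + 450/(1525×109×10³) = 4.219×10⁻⁶ mm/N.
P = 0.7799 / 4.219×10⁻⁶ = 184900 N = 184.9 kN, compressive.
σ_{invar} = P / A = 184900 / 1575 = 117.4 MPa.

σ ≈ 117 MPa (compressive)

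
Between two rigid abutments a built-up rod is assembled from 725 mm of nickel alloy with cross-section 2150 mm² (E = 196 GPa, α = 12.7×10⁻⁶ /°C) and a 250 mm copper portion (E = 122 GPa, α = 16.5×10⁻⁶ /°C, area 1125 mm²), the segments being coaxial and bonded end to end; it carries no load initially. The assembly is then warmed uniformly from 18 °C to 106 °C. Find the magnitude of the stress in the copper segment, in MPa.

With the walls removed the bar would change length by δ_free = Σ αᵢΔT Lᵢ = 12.7×10⁻⁶×88×725 + 16.5×10⁻⁶×88×250 = 1.173 mm.
The rigid supports impose zero overall length change; the single axial force P common to all segments must satisfy P Σ Lᵢ/(AᵢEᵢ) = δ_free.
The series flexibility is Σ Lᵢ/(AᵢEᵢ) = 725/(2150×196×10³) + 250/(1125×122×10³) = 3.542×10⁻⁶ mm/N.
P = 1.173 / 3.542×10⁻⁶ = 331200 N = 331.2 kN, compressive.
σ_{copper} = P / A = 331200 / 1125 = 294.4 MPa.

σ ≈ 294 MPa (compressive)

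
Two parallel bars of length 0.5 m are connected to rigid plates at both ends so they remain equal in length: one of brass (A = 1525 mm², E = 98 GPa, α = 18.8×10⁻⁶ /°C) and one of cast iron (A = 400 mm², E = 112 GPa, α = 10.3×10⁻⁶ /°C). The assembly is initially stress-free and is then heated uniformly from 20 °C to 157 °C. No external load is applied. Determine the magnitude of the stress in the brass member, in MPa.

Both members must finish at the same length. With the larger α, the brass tends to over-expand; the plates restrain it, putting the brass in compression and the cast iron in tension. With no external load the two internal forces are equal and opposite, magnitude P.
Setting the final lengths equal and cancelling L: (α₁ − α₂)ΔT = P/(A₁E₁) + P/(A₂E₂).
|α₁ − α₂|·ΔT = 8.5×10⁻⁶ × 137 = 0.001164.
1/(A₁E₁) + 1/(A₂E₂) = 1/(1525×98×10³) + 1/(400×112×10³) = 2.901×10⁻⁸ N⁻¹.
So P = 0.001164 / 2.901×10⁻⁸ = 40.14 kN.
σ_{brass} = P/A₁ = 40140/1525 = 26.32 MPa, compressive.

σ ≈ 26.3 MPa (compressive)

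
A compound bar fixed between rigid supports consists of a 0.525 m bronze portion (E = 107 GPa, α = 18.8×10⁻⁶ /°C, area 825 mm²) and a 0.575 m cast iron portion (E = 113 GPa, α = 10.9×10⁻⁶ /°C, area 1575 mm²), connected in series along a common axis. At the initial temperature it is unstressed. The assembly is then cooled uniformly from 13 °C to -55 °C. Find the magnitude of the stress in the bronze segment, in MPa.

σ ≈ 145 MPa (tensile)

If the supports were absent, the total length change would be Σ αᵢΔT Lᵢ = 18.8×10⁻⁶×68×525 + 10.9×10⁻⁶×68×575 = 1.097 mm.
The rigid supports impose zero overall length change; the single axial force P common to all segments must satisfy P Σ Lᵢ/(AᵢEᵢ) = δ_free.
Σ Lᵢ/(AᵢEᵢ) = 525/(825×107×10³) + 575/(1575×113×10³) = 9.178×10⁻⁶ mm/N.
P = 1.097 / 9.178×10⁻⁶ = 119600 N = 119.6 kN, tensile.
σ_{bronze} = P / A = 119600 / 825 = 144.9 MPa.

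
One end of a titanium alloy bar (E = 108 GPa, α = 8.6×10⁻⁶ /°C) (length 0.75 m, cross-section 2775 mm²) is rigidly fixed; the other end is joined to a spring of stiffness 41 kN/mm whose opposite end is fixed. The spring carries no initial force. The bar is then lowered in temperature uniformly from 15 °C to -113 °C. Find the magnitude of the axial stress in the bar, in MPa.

The unrestrained thermal change is αΔT L = 8.6×10⁻⁶ × 128 × 750 = 0.8256 mm.
Let P be the tensile force in the spring. The bar extends elastically by PL/(AE) and the spring stretches by P/k; together these equal δ_free.
So P = δ_free / [L/(AE) + 1/k] = 0.8256 / [ 750/(2775×108×10³) + 1/(41×10³) ].
P = 0.8256 / 2.689×10⁻⁵ = 30700 N.
σ = P/A = 30700/2775 = 11.06 MPa.

σ ≈ 11.1 MPa (tensile)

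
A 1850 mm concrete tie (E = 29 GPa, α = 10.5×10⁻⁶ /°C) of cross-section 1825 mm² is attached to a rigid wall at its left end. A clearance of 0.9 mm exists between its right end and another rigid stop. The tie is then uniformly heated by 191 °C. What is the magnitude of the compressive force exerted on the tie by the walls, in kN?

If the wall were absent the tie would grow by αΔT L = 10.5×10⁻⁶ × 191 × 1850 = 3.71 mm.
After closing the 0.9 mm clearance, 3.71 − 0.9 = 2.81 mm of expansion remains to be suppressed by the wall.
So σ = E(δ_free − g)/L = 29×10³ × 2.81/1850 = 44.05 MPa.
Force on the wall = σA = 44.05 × 1825 mm² = 80.39 kN.

P ≈ 80.4 kN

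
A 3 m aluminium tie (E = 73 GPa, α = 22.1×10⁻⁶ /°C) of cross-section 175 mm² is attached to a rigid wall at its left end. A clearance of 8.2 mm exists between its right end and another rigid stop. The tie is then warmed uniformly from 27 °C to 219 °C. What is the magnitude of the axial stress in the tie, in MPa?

If the wall were absent the tie would grow by αΔT L = 22.1×10⁻⁶ × 192 × 3000 = 12.73 mm.
This exceeds the 8.2 mm gap, so the wall pushes back. The portion of expansion that must be recovered elastically is δ_free − gap = 12.73 − 8.2 = 4.53 mm.
That suppressed elongation corresponds to σ = E·Δ/L = 73×10³ × 4.53/3000 = 110.2 MPa.

σ ≈ 110 MPa (compressive)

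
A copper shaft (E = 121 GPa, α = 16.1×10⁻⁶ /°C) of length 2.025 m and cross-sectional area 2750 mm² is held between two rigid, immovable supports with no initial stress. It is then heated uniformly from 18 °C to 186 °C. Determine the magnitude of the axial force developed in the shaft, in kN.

P ≈ 900 kN (compressive)

Full restraint means ε = 0, so the stress is σ = EαΔT = 121×10³ × 16.1×10⁻⁶ × 168 = 327.3 MPa.
Then P = σA = 327.3 × 2750 mm² = 900 kN, compressive.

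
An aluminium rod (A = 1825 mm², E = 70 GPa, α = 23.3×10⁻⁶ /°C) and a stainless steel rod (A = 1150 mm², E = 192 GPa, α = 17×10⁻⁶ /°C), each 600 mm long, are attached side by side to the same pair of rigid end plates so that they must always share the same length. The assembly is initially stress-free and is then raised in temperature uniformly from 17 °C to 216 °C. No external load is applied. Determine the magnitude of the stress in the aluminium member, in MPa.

σ ≈ 55.6 MPa (compressive)

Both members must finish at the same length. With the larger α, the aluminium tends to over-expand; the plates restrain it, putting the aluminium in compression and the stainless steel in tension. With no external load the two internal forces are equal and opposite, magnitude P.
Equating the net (thermal + elastic) strains gives |α₁ − α₂|·ΔT = P·[1/(A₁E₁) + 1/(A₂E₂)].
|α₁ − α₂|·ΔT = 6.3×10⁻⁶ × 199 = 0.001254.
1/(A₁E₁) + 1/(A₂E₂) = 1/(1825×70×10³) + 1/(1150×192×10³) = 1.236×10⁻⁸ N⁻¹.
So P = 0.001254 / 1.236×10⁻⁸ = 101.5 kN.
σ_{aluminium} = P/A₁ = 101500/1825 = 55.59 MPa, compressive.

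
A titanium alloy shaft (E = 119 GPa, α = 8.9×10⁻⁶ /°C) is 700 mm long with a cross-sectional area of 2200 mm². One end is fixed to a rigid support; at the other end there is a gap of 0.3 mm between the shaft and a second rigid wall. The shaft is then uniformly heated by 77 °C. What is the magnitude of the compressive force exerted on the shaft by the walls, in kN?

If the wall were absent the shaft would grow by αΔT L = 8.9×10⁻⁶ × 77 × 700 = 0.4797 mm.
This exceeds the 0.3 mm gap, so the wall pushes back. The portion of expansion that must be recovered elastically is δ_free − gap = 0.4797 − 0.3 = 0.1797 mm.
That suppressed elongation corresponds to σ = E·Δ/L = 119×10³ × 0.1797/700 = 30.55 MPa.
P = σA = 30.55 × 2200 = 67.21 kN.

P ≈ 67.2 kN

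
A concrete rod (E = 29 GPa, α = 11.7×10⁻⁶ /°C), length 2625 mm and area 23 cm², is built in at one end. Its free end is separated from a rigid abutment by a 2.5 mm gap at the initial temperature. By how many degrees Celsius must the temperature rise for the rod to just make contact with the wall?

Contact occurs when the free expansion equals the gap: αΔT L = 2.5 mm.
So ΔT = g/(αL) = 2.5/(11.7×10⁻⁶ × 2625) = 81.4 °C.

ΔT ≈ 81.4 °C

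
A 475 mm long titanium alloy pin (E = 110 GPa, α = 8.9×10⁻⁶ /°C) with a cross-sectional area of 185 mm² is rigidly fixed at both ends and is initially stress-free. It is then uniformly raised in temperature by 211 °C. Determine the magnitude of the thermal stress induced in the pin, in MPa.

The supports are rigid, so the total axial strain is zero. The restrained thermal strain is ε = αΔT = 8.9×10⁻⁶ × 211 = 1877.9×10⁻⁶.
σ = EαΔT = 110×10³ × 8.9×10⁻⁶ × 211 = 206.6 MPa (compressive; the pin is trying to expand).

σ ≈ 207 MPa (compressive)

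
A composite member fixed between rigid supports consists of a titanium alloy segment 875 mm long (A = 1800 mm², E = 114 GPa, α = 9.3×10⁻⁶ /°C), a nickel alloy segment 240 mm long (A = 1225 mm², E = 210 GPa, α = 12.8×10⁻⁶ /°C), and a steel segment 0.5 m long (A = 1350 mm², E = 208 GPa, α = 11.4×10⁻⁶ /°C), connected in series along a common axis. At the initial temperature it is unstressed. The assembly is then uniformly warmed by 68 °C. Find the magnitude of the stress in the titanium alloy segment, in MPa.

σ ≈ 91.5 MPa (compressive)

With the walls removed the bar would change length by δ_free = Σ αᵢΔT Lᵢ = 9.3×10⁻⁶×68×875 + 12.8×10⁻⁶×68×240 + 11.4×10⁻⁶×68×500 = 1.15 mm.
The rigid supports impose zero overall length change; the single axial force P common to all segments must satisfy P Σ Lᵢ/(AᵢEᵢ) = δ_free.
Σ Lᵢ/(AᵢEᵢ) = 875/(1800×114×10³) + 240/(1225×210×10³) + 500/(1350×208×10³) = 6.978×10⁻⁶ mm/N.
Hence P = δ_free / Σ(L/AE) = 1.15/6.978×10⁻⁶ = 164.8 kN (compressive).
σ_{titanium alloy} = P / A = 164800 / 1800 = 91.55 MPa.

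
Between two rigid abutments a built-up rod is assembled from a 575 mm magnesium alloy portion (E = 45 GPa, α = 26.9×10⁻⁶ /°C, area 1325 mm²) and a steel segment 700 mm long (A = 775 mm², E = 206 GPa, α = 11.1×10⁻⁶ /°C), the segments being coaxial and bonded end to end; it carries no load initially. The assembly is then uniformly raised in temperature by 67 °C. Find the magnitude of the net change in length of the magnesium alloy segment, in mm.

|ΔL| ≈ 0.034 mm

If the supports were absent, the total length change would be Σ αᵢΔT Lᵢ = 26.9×10⁻⁶×67×575 + 11.1×10⁻⁶×67×700 = 1.557 mm.
The rigid supports impose zero overall length change; the single axial force P common to all segments must satisfy P Σ Lᵢ/(AᵢEᵢ) = δ_free.
The series flexibility is Σ Lᵢ/(AᵢEᵢ) = 575/(1325×45×10³) + 700/(775×206×10³) = 1.403×10⁻⁵ mm/N.
So P = 1.557 / 1.403×10⁻⁵ = 111 kN, compressive.
For the magnesium alloy segment, free thermal change = 26.9×10⁻⁶×67×575 = 1.036 mm and elastic change from P = 111000×575/(1325×45×10³) = 1.07 mm; these oppose, so the net change is 0.034 mm (segment shortens).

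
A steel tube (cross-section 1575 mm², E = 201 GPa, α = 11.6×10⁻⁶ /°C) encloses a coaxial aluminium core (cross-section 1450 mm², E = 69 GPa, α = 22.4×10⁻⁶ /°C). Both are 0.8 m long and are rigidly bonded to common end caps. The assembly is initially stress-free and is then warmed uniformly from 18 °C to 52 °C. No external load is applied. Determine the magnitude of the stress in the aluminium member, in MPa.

Equilibrium of a rigid end plate with no external load gives equal and opposite internal forces ±P in the two members. Since α_{aluminium} > α_{steel}, heating drives the aluminium into compression and the steel into tension.
Compatibility of the two members (thermal + elastic change equal): (α₁ − α₂)ΔT = P·[1/(A₁E₁) + 1/(A₂E₂)].
|α₁ − α₂|·ΔT = 10.8×10⁻⁶ × 34 = 0.0003672.
1/(A₁E₁) + 1/(A₂E₂) = 1/(1575×201×10³) + 1/(1450×69×10³) = 1.315×10⁻⁸ N⁻¹.
So P = 0.0003672 / 1.315×10⁻⁸ = 27.92 kN.
σ_{aluminium} = P/A₂ = 27920/1450 = 19.25 MPa, compressive.

σ ≈ 19.3 MPa (compressive)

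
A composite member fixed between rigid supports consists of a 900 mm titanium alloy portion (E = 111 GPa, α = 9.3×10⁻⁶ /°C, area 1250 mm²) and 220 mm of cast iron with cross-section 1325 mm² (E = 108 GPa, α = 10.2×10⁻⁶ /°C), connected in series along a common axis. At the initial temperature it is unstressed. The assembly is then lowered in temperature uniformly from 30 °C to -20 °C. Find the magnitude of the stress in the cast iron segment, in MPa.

With the walls removed the bar would change length by δ_free = Σ αᵢΔT Lᵢ = 9.3×10⁻⁶×50×900 + 10.2×10⁻⁶×50×220 = 0.5307 mm.
The walls prevent any net length change, so an axial force P (same in every segment) develops. Compatibility: P · Σ Lᵢ/(AᵢEᵢ) = δ_free.
The series flexibility is Σ Lᵢ/(AᵢEᵢ) = 900/(1250×111×10³) + 220/(1325×108×10³) = 8.024×10⁻⁶ mm/N.
P = 0.5307 / 8.024×10⁻⁶ = 66140 N = 66.14 kN, tensile.
σ_{cast iron} = P / A = 66140 / 1325 = 49.92 MPa.

σ ≈ 49.9 MPa (tensile)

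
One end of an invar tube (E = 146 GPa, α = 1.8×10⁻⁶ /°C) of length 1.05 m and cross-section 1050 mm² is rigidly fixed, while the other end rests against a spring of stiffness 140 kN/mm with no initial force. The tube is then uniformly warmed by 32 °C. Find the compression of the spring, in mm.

δ ≈ 0.0309 mm

If the spring were absent the tube would lengthen by αΔT L = 1.8×10⁻⁶ × 32 × 1050 = 0.06048 mm.
With a force P in the spring, the elastic change of the tube is PL/(AE) and that of the spring is P/k; compatibility requires their sum to equal δ_free.
P [ L/(AE) + 1/k ] = δ_free → P [ 1050/(1050×146×10³) + 1/(140×10³) ] = 0.06048.
P = 0.06048 / 1.399×10⁻⁵ = 4322 N.
Spring compression = P/k = 4322/(140×10³) = 0.03087 mm.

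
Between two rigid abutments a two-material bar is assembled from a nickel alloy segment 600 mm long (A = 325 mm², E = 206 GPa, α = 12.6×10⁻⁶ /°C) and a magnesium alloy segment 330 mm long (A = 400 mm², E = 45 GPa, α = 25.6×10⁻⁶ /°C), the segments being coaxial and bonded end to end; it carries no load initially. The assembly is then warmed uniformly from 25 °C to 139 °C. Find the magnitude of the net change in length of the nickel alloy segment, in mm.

If the supports were absent, the total length change would be Σ αᵢΔT Lᵢ = 12.6×10⁻⁶×114×600 + 25.6×10⁻⁶×114×330 = 1.825 mm.
The walls prevent any net length change, so an axial force P (same in every segment) develops. Compatibility: P · Σ Lᵢ/(AᵢEᵢ) = δ_free.
The series flexibility is Σ Lᵢ/(AᵢEᵢ) = 600/(325×206×10³) + 330/(400×45×10³) = 2.73×10⁻⁵ mm/N.
So P = 1.825 / 2.73×10⁻⁵ = 66.86 kN, compressive.
For the nickel alloy segment, free thermal change = 12.6×10⁻⁶×114×600 = 0.8618 mm and elastic change from P = 66860×600/(325×206×10³) = 0.5992 mm; these oppose, so the net change is 0.263 mm (segment lengthens).

|ΔL| ≈ 0.263 mm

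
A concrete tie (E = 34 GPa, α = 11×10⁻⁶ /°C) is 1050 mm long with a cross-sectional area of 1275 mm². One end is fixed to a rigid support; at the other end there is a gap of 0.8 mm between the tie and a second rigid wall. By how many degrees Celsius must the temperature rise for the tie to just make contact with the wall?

ΔT ≈ 69.3 °C

The gap closes when αΔT L = 0.8 mm, since the tie is still unstressed at that instant.
So ΔT = g/(αL) = 0.8/(11×10⁻⁶ × 1050) = 69.26 °C.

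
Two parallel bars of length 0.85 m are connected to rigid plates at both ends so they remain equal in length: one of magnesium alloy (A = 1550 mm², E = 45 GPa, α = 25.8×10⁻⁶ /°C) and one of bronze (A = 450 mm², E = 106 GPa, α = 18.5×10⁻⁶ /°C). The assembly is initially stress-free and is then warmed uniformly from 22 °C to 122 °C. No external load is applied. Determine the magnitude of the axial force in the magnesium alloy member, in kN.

Both members must finish at the same length. With the larger α, the magnesium alloy tends to over-expand; the plates restrain it, putting the magnesium alloy in compression and the bronze in tension. With no external load the two internal forces are equal and opposite, magnitude P.
Compatibility of the two members (thermal + elastic change equal): (α₁ − α₂)ΔT = P·[1/(A₁E₁) + 1/(A₂E₂)].
|α₁ − α₂|·ΔT = 7.3×10⁻⁶ × 100 = 0.00073.
1/(A₁E₁) + 1/(A₂E₂) = 1/(1550×45×10³) + 1/(450×106×10³) = 3.53×10⁻⁸ N⁻¹.
So P = 0.00073 / 3.53×10⁻⁸ = 20.68 kN.

P ≈ 20.7 kN (compressive in the magnesium alloy)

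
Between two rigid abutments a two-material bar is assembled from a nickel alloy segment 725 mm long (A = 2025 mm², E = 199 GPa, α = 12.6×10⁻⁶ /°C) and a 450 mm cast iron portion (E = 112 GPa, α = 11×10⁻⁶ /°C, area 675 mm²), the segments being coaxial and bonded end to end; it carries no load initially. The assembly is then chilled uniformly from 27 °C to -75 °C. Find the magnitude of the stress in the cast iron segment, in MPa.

σ ≈ 275 MPa (tensile)

If the supports were absent, the total length change would be Σ αᵢΔT Lᵢ = 12.6×10⁻⁶×102×725 + 11×10⁻⁶×102×450 = 1.437 mm.
The walls prevent any net length change, so an axial force P (same in every segment) develops. Compatibility: P · Σ Lᵢ/(AᵢEᵢ) = δ_free.
The series flexibility is Σ Lᵢ/(AᵢEᵢ) = 725/(2025×199×10³) + 450/(675×112×10³) = 7.752×10⁻⁶ mm/N.
So P = 1.437 / 7.752×10⁻⁶ = 185.3 kN, tensile.
σ_{cast iron} = P / A = 185300 / 675 = 274.6 MPa.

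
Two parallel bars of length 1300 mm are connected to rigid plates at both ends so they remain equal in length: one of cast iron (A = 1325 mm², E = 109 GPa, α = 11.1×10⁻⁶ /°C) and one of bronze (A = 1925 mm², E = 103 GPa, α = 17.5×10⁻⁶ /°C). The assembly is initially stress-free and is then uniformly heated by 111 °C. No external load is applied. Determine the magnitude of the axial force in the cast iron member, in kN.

Equilibrium of a rigid end plate with no external load gives equal and opposite internal forces ±P in the two members. Since α_{bronze} > α_{cast iron}, heating drives the bronze into compression and the cast iron into tension.
Setting the final lengths equal and cancelling L: (α₁ − α₂)ΔT = P/(A₁E₁) + P/(A₂E₂).
|α₁ − α₂|·ΔT = 6.4×10⁻⁶ × 111 = 0.0007104.
1/(A₁E₁) + 1/(A₂E₂) = 1/(1325×109×10³) + 1/(1925×103×10³) = 1.197×10⁻⁸ N⁻¹.
P = 0.0007104 / 1.197×10⁻⁸ = 59360 N = 59.36 kN.

P ≈ 59.4 kN (tensile in the cast iron)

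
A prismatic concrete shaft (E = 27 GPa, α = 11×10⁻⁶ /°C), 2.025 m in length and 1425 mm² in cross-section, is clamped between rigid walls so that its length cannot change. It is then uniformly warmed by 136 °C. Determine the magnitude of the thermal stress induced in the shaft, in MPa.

Because both ends are immovable the net strain is zero, and the suppressed thermal strain is αΔT = 11×10⁻⁶ × 136 = 1496×10⁻⁶.
The stress required to suppress this strain is σ = Eε = 27×10³ × 1496×10⁻⁶ = 40.39 MPa, compressive since the shaft is trying to expand.

σ ≈ 40.4 MPa (compressive)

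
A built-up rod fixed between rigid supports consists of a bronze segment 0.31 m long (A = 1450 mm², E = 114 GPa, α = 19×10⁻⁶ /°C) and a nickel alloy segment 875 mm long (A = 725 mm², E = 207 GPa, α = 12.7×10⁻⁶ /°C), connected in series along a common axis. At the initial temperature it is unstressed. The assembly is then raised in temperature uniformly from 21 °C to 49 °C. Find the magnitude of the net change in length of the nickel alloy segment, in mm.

Free thermal expansion of the whole bar: Σ αᵢΔT Lᵢ = 19×10⁻⁶×28×310 + 12.7×10⁻⁶×28×875 = 0.4761 mm.
The walls prevent any net length change, so an axial force P (same in every segment) develops. Compatibility: P · Σ Lᵢ/(AᵢEᵢ) = δ_free.
Σ Lᵢ/(AᵢEᵢ) = 310/(1450×114×10³) + 875/(725×207×10³) = 7.706×10⁻⁶ mm/N.
P = 0.4761 / 7.706×10⁻⁶ = 61780 N = 61.78 kN, compressive.
For the nickel alloy segment, free thermal change = 12.7×10⁻⁶×28×875 = 0.3111 mm and elastic change from P = 61780×875/(725×207×10³) = 0.3602 mm; these oppose, so the net change is 0.0491 mm (segment shortens).

|ΔL| ≈ 0.0491 mm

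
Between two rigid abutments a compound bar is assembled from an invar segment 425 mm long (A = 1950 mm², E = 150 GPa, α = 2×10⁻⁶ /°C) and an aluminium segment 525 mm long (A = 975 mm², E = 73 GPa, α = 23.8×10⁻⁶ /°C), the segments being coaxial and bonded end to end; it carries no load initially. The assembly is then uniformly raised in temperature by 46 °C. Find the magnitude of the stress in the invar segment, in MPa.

σ ≈ 35.7 MPa (compressive)

With the walls removed the bar would change length by δ_free = Σ αᵢΔT Lᵢ = 2×10⁻⁶×46×425 + 23.8×10⁻⁶×46×525 = 0.6139 mm.
Since the ends are fixed, an axial force P builds up, equal in every segment, with P · Σ Lᵢ/(AᵢEᵢ) = δ_free.
The series flexibility is Σ Lᵢ/(AᵢEᵢ) = 425/(1950×150×10³) + 525/(975×73×10³) = 8.829×10⁻⁶ mm/N.
P = 0.6139 / 8.829×10⁻⁶ = 69530 N = 69.53 kN, compressive.
σ_{invar} = P / A = 69530 / 1950 = 35.66 MPa.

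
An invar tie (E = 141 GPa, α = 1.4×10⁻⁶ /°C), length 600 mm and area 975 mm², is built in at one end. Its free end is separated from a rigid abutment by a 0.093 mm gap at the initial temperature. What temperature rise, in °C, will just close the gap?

ΔT ≈ 111 °C

The gap closes when αΔT L = 0.093 mm, since the tie is still unstressed at that instant.
ΔT = 0.093 / (1.4×10⁻⁶ × 600) = 110.7 °C.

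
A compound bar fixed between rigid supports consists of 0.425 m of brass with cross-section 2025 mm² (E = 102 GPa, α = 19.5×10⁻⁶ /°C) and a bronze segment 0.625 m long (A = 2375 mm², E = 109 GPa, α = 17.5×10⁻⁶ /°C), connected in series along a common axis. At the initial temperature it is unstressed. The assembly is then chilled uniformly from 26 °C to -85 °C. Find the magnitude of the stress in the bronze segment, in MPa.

With the walls removed the bar would change length by δ_free = Σ αᵢΔT Lᵢ = 19.5×10⁻⁶×111×425 + 17.5×10⁻⁶×111×625 = 2.134 mm.
The walls prevent any net length change, so an axial force P (same in every segment) develops. Compatibility: P · Σ Lᵢ/(AᵢEᵢ) = δ_free.
The series flexibility is Σ Lᵢ/(AᵢEᵢ) = 425/(2025×102×10³) + 625/(2375×109×10³) = 4.472×10⁻⁶ mm/N.
Hence P = δ_free / Σ(L/AE) = 2.134/4.472×10⁻⁶ = 477.2 kN (tensile).
σ_{bronze} = P / A = 477200 / 2375 = 200.9 MPa.

σ ≈ 201 MPa (tensile)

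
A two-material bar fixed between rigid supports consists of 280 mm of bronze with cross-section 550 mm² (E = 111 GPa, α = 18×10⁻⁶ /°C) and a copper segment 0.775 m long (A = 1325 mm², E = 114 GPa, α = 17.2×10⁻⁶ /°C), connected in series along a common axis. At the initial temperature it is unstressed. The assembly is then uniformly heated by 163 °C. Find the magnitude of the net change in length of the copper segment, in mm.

|ΔL| ≈ 0.592 mm

With the walls removed the bar would change length by δ_free = Σ αᵢΔT Lᵢ = 18×10⁻⁶×163×280 + 17.2×10⁻⁶×163×775 = 2.994 mm.
The walls prevent any net length change, so an axial force P (same in every segment) develops. Compatibility: P · Σ Lᵢ/(AᵢEᵢ) = δ_free.
Σ Lᵢ/(AᵢEᵢ) = 280/(550×111×10³) + 775/(1325×114×10³) = 9.717×10⁻⁶ mm/N.
P = 2.994 / 9.717×10⁻⁶ = 308100 N = 308.1 kN, compressive.
For the copper segment, free thermal change = 17.2×10⁻⁶×163×775 = 2.173 mm and elastic change from P = 308100×775/(1325×114×10³) = 1.581 mm; these oppose, so the net change is 0.592 mm (segment lengthens).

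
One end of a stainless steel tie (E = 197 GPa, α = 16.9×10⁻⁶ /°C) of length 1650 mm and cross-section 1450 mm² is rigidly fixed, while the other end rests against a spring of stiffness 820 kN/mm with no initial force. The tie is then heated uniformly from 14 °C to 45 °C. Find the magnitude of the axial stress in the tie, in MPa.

Free thermal expansion: δ_free = αΔT L = 16.9×10⁻⁶ × 31 × 1650 = 0.8644 mm.
With a force P in the spring, the elastic change of the tie is PL/(AE) and that of the spring is P/k; compatibility requires their sum to equal δ_free.
So P = δ_free / [L/(AE) + 1/k] = 0.8644 / [ 1650/(1450×197×10³) + 1/(820×10³) ].
P = 0.8644 / 6.996×10⁻⁶ = 123600 N.
σ = P/A = 123600/1450 = 85.22 MPa.

σ ≈ 85.2 MPa (compressive)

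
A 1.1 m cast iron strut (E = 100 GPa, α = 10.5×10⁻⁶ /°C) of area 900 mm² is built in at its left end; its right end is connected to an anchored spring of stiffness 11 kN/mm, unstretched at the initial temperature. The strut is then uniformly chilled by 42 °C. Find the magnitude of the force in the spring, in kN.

P ≈ 4.7 kN

The unrestrained thermal change is αΔT L = 10.5×10⁻⁶ × 42 × 1100 = 0.4851 mm.
Let P be the tensile force in the spring. The strut extends elastically by PL/(AE) and the spring stretches by P/k; together these equal δ_free.
P [ L/(AE) + 1/k ] = δ_free → P [ 1100/(900×100×10³) + 1/(11×10³) ] = 0.4851.
P = 0.4851 / 0.0001031 = 4704 N.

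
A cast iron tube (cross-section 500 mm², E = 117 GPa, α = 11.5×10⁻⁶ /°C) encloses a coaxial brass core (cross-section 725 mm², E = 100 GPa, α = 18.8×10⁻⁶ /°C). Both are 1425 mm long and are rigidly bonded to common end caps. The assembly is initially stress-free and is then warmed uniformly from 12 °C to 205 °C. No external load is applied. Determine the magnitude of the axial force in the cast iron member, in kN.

Both members must finish at the same length. With the larger α, the brass tends to over-expand; the plates restrain it, putting the brass in compression and the cast iron in tension. With no external load the two internal forces are equal and opposite, magnitude P.
Equating the net (thermal + elastic) strains gives |α₁ − α₂|·ΔT = P·[1/(A₁E₁) + 1/(A₂E₂)].
|α₁ − α₂|·ΔT = 7.3×10⁻⁶ × 193 = 0.001409.
1/(A₁E₁) + 1/(A₂E₂) = 1/(500×117×10³) + 1/(725×100×10³) = 3.089×10⁻⁸ N⁻¹.
P = 0.001409 / 3.089×10⁻⁸ = 45610 N = 45.61 kN.

P ≈ 45.6 kN (tensile in the cast iron)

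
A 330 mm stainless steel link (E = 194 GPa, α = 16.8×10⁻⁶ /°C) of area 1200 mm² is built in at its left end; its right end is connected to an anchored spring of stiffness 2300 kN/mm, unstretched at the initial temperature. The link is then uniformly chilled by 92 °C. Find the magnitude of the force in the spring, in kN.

P ≈ 275 kN

The unrestrained thermal change is αΔT L = 16.8×10⁻⁶ × 92 × 330 = 0.51 mm.
With a force P in the spring, the elastic change of the link is PL/(AE) and that of the spring is P/k; compatibility requires their sum to equal δ_free.
So P = δ_free / [L/(AE) + 1/k] = 0.51 / [ 330/(1200×194×10³) + 1/(2300×10³) ].
P = 0.51 / 1.852×10⁻⁶ = 275400 N.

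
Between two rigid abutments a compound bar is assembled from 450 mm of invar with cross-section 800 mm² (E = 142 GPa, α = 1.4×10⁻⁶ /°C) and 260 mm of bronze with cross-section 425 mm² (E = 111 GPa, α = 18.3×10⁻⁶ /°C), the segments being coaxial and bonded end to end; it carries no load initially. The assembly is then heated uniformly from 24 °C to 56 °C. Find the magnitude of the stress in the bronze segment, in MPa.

σ ≈ 42.8 MPa (compressive)

With the walls removed the bar would change length by δ_free = Σ αᵢΔT Lᵢ = 1.4×10⁻⁶×32×450 + 18.3×10⁻⁶×32×260 = 0.1724 mm.
The walls prevent any net length change, so an axial force P (same in every segment) develops. Compatibility: P · Σ Lᵢ/(AᵢEᵢ) = δ_free.
The series flexibility is Σ Lᵢ/(AᵢEᵢ) = 450/(800×142×10³) + 260/(425×111×10³) = 9.473×10⁻⁶ mm/N.
So P = 0.1724 / 9.473×10⁻⁶ = 18.2 kN, compressive.
σ_{bronze} = P / A = 18200 / 425 = 42.83 MPa.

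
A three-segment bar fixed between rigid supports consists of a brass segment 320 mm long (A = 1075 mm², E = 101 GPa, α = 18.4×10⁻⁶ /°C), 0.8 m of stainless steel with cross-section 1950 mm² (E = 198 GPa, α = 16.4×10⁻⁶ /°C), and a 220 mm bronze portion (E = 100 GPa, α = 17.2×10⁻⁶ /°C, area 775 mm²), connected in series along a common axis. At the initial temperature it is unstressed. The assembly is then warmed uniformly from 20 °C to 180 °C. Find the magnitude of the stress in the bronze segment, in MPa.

If the supports were absent, the total length change would be Σ αᵢΔT Lᵢ = 18.4×10⁻⁶×160×320 + 16.4×10⁻⁶×160×800 + 17.2×10⁻⁶×160×220 = 3.647 mm.
The walls prevent any net length change, so an axial force P (same in every segment) develops. Compatibility: P · Σ Lᵢ/(AᵢEᵢ) = δ_free.
Σ Lᵢ/(AᵢEᵢ) = 320/(1075×101×10³) + 800/(1950×198×10³) + 220/(775×100×10³) = 7.858×10⁻⁶ mm/N.
So P = 3.647 / 7.858×10⁻⁶ = 464.1 kN, compressive.
σ_{bronze} = P / A = 464100 / 775 = 598.8 MPa.

σ ≈ 599 MPa (compressive)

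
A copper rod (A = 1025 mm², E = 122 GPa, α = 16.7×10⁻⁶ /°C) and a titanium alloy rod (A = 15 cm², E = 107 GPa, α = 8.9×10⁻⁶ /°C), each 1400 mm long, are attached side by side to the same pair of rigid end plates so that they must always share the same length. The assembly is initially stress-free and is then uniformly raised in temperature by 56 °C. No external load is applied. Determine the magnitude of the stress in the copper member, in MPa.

Equilibrium of a rigid end plate with no external load gives equal and opposite internal forces ±P in the two members. Since α_{copper} > α_{titanium alloy}, heating drives the copper into compression and the titanium alloy into tension.
Compatibility of the two members (thermal + elastic change equal): (α₁ − α₂)ΔT = P·[1/(A₁E₁) + 1/(A₂E₂)].
|α₁ − α₂|·ΔT = 7.8×10⁻⁶ × 56 = 0.0004368.
1/(A₁E₁) + 1/(A₂E₂) = 1/(1025×122×10³) + 1/(1500×107×10³) = 1.423×10⁻⁸ N⁻¹.
P = 0.0004368 / 1.423×10⁻⁸ = 30700 N = 30.7 kN.
σ_{copper} = P/A₁ = 30700/1025 = 29.95 MPa, compressive.

σ ≈ 30 MPa (compressive)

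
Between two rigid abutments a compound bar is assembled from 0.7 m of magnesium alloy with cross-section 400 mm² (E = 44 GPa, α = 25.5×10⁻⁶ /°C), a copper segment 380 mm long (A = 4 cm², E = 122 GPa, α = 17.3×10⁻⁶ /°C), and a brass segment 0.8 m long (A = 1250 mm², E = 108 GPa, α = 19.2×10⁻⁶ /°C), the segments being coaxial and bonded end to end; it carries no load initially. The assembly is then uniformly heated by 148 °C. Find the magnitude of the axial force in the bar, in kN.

P ≈ 110 kN (compressive)

If the supports were absent, the total length change would be Σ αᵢΔT Lᵢ = 25.5×10⁻⁶×148×700 + 17.3×10⁻⁶×148×380 + 19.2×10⁻⁶×148×800 = 5.888 mm.
The rigid supports impose zero overall length change; the single axial force P common to all segments must satisfy P Σ Lᵢ/(AᵢEᵢ) = δ_free.
Σ Lᵢ/(AᵢEᵢ) = 700/(400×44×10³) + 380/(400×122×10³) + 800/(1250×108×10³) = 5.349×10⁻⁵ mm/N.
So P = 5.888 / 5.349×10⁻⁵ = 110.1 kN, compressive.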